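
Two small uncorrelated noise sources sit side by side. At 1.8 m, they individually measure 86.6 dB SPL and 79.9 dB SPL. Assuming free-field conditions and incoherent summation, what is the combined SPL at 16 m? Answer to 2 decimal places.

68.46 dB SPL

Combined at 1.8 m: 10·log₁₀(10^(86.6/10)+10^(79.9/10)) = 87.441 dB SPL.
Then apply −20·log₁₀(16/1.8) = -18.977 dB → 68.46 dB SPL.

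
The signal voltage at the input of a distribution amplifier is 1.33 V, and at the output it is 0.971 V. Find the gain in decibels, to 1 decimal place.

Voltage ratio → dB uses the 20·log₁₀ form:
20·log₁₀(0.971/1.33) = 20·log₁₀(0.7301) = -2.7 dB.

-2.7 dB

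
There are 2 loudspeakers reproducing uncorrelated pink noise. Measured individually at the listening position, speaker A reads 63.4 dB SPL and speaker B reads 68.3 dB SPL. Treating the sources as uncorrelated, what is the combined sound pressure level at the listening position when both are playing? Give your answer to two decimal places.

69.52 dB SPL

Add the sources as powers (linear), then convert back to dB:
L_total = 10·log₁₀(10^(63.4/10) + 10^(68.3/10)) = 10·log₁₀(8949000) = 69.52 dB SPL.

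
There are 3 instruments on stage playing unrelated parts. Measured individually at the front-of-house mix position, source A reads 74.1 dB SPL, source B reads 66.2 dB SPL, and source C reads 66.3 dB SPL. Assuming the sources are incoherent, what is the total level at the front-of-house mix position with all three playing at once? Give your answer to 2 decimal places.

Add the sources as powers (linear), then convert back to dB:
L_total = 10·log₁₀(10^(74.1/10) + 10^(66.2/10) + 10^(66.3/10)) = 10·log₁₀(34140000) = 75.33 dB SPL.

75.33 dB SPL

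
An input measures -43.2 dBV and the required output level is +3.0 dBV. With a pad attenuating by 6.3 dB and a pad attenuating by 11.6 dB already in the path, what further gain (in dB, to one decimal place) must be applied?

The required make-up gain is the shortfall in the dB sum.
G = +3.0 − (-43.2) + 6.3 + 11.6 = 64.1 dB.

64.1 dB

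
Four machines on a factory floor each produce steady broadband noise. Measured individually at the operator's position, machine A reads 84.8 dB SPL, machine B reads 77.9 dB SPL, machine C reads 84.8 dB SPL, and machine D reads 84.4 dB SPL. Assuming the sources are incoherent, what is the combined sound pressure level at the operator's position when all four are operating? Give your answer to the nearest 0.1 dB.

Add the sources as powers (linear), then convert back to dB:
L_total = 10·log₁₀(10^(84.8/10) + 10^(77.9/10) + 10^(84.8/10) + 10^(84.4/10)) = 10·log₁₀(941100000) = 89.7 dB SPL.

89.7 dB SPL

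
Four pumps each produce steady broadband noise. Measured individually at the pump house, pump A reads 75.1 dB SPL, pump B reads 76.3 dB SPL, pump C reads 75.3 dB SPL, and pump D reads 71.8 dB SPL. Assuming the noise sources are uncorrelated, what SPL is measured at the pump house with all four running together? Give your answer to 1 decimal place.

80.9 dB SPL

Uncorrelated sources add in intensity (power), not in dB.
L_total = 10·log₁₀(10^(75.1/10) + 10^(76.3/10) + 10^(75.3/10) + 10^(71.8/10)) = 10·log₁₀(124000000) = 80.9 dB SPL.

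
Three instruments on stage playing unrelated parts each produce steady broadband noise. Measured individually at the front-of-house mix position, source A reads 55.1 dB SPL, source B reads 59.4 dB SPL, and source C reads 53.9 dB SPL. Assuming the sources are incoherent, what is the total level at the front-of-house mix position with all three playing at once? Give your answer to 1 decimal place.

61.6 dB SPL

Incoherent sources sum as intensities:
L_total = 10·log₁₀(10^(55.1/10) + 10^(59.4/10) + 10^(53.9/10)) = 10·log₁₀(1440000) = 61.6 dB SPL.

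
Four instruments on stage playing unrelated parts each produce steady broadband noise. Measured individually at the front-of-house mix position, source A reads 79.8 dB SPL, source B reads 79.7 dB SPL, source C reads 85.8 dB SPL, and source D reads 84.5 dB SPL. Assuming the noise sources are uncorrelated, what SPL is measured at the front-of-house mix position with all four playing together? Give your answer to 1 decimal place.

Add the sources as powers (linear), then convert back to dB:
L_total = 10·log₁₀(10^(79.8/10) + 10^(79.7/10) + 10^(85.8/10) + 10^(84.5/10)) = 10·log₁₀(850900000) = 89.3 dB SPL.

89.3 dB SPL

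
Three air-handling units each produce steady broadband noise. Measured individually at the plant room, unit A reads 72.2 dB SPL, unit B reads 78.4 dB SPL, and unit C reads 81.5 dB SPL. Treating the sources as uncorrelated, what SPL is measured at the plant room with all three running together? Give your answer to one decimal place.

Uncorrelated sources add in intensity (power), not in dB.
L_total = 10·log₁₀(10^(72.2/10) + 10^(78.4/10) + 10^(81.5/10)) = 10·log₁₀(227000000) = 83.6 dB SPL.

83.6 dB SPL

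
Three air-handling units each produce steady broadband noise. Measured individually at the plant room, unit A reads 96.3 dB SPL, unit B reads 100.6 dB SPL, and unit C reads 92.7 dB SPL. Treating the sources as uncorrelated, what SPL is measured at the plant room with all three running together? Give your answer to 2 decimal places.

Uncorrelated sources add in intensity (power), not in dB.
L_total = 10·log₁₀(10^(96.3/10) + 10^(100.6/10) + 10^(92.7/10)) = 10·log₁₀(17609000000) = 102.46 dB SPL.

102.46 dB SPL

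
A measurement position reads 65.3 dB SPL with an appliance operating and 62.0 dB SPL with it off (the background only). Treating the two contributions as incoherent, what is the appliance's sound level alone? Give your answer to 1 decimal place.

62.6 dB SPL

Background correction is a power subtraction:
L_src = 10·log₁₀(10^(65.3/10) − 10^(62.0/10)) = 10·log₁₀(1804000) = 62.6 dB SPL.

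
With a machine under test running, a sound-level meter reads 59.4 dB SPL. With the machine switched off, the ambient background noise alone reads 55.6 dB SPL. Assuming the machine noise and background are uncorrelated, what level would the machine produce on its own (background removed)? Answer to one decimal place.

57.1 dB SPL

Remove the background by subtracting linear intensities:
L_src = 10·log₁₀(10^(59.4/10) − 10^(55.6/10)) = 10·log₁₀(507900) = 57.1 dB SPL.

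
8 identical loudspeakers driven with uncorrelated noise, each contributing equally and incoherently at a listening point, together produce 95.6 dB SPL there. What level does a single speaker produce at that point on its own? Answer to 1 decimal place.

86.6 dB SPL

8 equal incoherent sources add 10·log₁₀(8) = 9.03 dB over one source.
L_one = 95.6 − 9.03 = 86.6 dB SPL.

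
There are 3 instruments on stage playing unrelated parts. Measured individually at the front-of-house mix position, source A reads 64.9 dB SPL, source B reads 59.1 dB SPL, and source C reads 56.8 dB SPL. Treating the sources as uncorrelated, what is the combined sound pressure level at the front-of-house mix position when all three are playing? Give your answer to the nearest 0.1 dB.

Uncorrelated sources add in intensity (power), not in dB.
L_total = 10·log₁₀(10^(64.9/10) + 10^(59.1/10) + 10^(56.8/10)) = 10·log₁₀(4382000) = 66.4 dB SPL.

66.4 dB SPL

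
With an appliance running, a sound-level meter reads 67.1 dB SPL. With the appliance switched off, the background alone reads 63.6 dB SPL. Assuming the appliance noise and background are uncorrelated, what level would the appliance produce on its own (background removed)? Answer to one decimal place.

64.5 dB SPL

Background correction is a power subtraction:
L_src = 10·log₁₀(10^(67.1/10) − 10^(63.6/10)) = 10·log₁₀(2838000) = 64.5 dB SPL.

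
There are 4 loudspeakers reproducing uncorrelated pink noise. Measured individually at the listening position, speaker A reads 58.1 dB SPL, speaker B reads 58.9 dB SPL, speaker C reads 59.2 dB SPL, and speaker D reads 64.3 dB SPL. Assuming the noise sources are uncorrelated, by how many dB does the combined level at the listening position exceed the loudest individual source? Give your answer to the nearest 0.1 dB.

Uncorrelated sources add in intensity (power), not in dB.
L_total = 10·log₁₀(10^(58.1/10) + 10^(58.9/10) + 10^(59.2/10) + 10^(64.3/10)) = 66.94 dB SPL.
Excess over the loudest (64.3 dB): 66.94 − 64.3 = 2.6 dB.

2.6 dB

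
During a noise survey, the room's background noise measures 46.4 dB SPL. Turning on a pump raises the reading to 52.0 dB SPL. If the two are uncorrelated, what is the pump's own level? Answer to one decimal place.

Background correction is a power subtraction:
L_src = 10·log₁₀(10^(52.0/10) − 10^(46.4/10)) = 10·log₁₀(114800) = 50.6 dB SPL.

50.6 dB SPL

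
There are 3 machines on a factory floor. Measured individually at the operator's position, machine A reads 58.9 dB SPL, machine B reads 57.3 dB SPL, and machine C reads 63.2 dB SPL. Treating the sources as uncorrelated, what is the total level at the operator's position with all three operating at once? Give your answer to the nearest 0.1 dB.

65.3 dB SPL

Incoherent sources sum as intensities:
L_total = 10·log₁₀(10^(58.9/10) + 10^(57.3/10) + 10^(63.2/10)) = 10·log₁₀(3403000) = 65.3 dB SPL.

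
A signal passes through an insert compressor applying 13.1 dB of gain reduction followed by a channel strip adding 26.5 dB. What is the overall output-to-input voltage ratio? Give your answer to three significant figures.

Net gain = (−13.1) + 26.5 = 13.4 dB.
Voltage ratio = 10^(13.4/20) = 4.68.

4.68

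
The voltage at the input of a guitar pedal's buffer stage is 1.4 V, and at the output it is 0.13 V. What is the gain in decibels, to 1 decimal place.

Voltage ratio → dB uses the 20·log₁₀ form:
20·log₁₀(0.13/1.4) = 20·log₁₀(0.09286) = -20.6 dB.

-20.6 dB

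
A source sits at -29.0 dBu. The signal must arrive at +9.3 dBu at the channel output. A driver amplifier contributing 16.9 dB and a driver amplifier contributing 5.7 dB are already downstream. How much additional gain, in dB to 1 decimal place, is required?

The required make-up gain is the shortfall in the dB sum.
G = +9.3 − (-29.0) − 16.9 − 5.7 = 15.7 dB.

15.7 dB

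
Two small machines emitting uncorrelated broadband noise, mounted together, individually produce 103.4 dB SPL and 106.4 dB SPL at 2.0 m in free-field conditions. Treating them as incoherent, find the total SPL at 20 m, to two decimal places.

Combined at 2.0 m: 10·log₁₀(10^(103.4/10)+10^(106.4/10)) = 108.164 dB SPL.
Then apply −20·log₁₀(20/2.0) = -20.000 dB → 88.16 dB SPL.

88.16 dB SPL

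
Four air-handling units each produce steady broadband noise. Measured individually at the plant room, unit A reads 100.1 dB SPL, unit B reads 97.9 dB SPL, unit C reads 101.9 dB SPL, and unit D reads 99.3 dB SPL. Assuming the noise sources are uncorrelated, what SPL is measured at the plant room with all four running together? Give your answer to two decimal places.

Incoherent sources sum as intensities:
L_total = 10·log₁₀(10^(100.1/10) + 10^(97.9/10) + 10^(101.9/10) + 10^(99.3/10)) = 10·log₁₀(40398000000) = 106.06 dB SPL.

106.06 dB SPL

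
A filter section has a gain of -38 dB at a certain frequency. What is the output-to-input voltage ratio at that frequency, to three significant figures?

0.0126

Voltage ratio = 10^(dB/20).
10^(-38/20) = 10^(-1.900) = 0.0126.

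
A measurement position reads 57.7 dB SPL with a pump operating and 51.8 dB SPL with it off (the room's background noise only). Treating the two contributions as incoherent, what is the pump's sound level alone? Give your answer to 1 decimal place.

Subtract intensities: L_src = 10·log₁₀(10^(L_total/10) − 10^(L_bg/10)).
L_src = 10·log₁₀(10^(57.7/10) − 10^(51.8/10)) = 10·log₁₀(437500) = 56.4 dB SPL.

56.4 dB SPL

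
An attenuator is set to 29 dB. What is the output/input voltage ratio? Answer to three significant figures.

0.0355

Voltage ratio = 10^(dB/20).
10^(-29/20) = 10^(-1.450) = 0.0355.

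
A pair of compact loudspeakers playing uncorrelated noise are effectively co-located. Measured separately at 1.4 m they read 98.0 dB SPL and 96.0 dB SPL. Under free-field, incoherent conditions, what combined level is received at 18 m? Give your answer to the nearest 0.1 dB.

Combined at 1.4 m: 10·log₁₀(10^(98.0/10)+10^(96.0/10)) = 100.12 dB SPL.
Then apply −20·log₁₀(18/1.4) = -22.18 dB → 77.9 dB SPL.

77.9 dB SPL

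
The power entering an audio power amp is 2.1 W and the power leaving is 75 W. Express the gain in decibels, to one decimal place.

15.5 dB

Power is a power quantity, so gain = 10·log₁₀(P_out/P_in).
10·log₁₀(75/2.1) = 10·log₁₀(35.71) = 15.5 dB.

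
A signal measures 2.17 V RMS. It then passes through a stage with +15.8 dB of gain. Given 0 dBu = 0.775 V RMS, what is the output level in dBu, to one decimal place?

Input level: 20·log₁₀(2.17/0.775) = 8.94 dBu.
Output: 8.94 + 15.8 = +24.7 dBu.

+24.7 dBu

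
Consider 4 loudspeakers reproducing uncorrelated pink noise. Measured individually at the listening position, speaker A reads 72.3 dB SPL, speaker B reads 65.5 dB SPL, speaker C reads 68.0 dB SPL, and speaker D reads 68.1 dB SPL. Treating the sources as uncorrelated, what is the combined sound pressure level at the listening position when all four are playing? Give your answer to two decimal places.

Incoherent sources sum as intensities:
L_total = 10·log₁₀(10^(72.3/10) + 10^(65.5/10) + 10^(68.0/10) + 10^(68.1/10)) = 10·log₁₀(33300000) = 75.22 dB SPL.

75.22 dB SPL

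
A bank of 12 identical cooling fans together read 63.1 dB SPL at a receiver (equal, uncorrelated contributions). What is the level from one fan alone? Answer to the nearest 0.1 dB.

52.3 dB SPL

12 equal incoherent sources add 10·log₁₀(12) = 10.79 dB over one source.
L_one = 63.1 − 10.79 = 52.3 dB SPL.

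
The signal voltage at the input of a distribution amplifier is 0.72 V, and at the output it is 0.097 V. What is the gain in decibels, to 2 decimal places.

-17.41 dB

Voltage is an amplitude quantity, so gain = 20·log₁₀(V_out/V_in).
20·log₁₀(0.097/0.72) = 20·log₁₀(0.1347) = -17.41 dB.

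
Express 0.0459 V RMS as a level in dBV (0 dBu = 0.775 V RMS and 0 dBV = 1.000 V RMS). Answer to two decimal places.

dBV = 20·log₁₀(V / 1.000 V).
20·log₁₀(0.0459/1.000) = -26.76 dBV.

-26.76 dBV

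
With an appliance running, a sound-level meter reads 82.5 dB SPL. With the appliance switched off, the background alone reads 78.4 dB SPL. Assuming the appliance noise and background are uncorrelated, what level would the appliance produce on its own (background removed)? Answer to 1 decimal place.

80.4 dB SPL

Background correction is a power subtraction:
L_src = 10·log₁₀(10^(82.5/10) − 10^(78.4/10)) = 10·log₁₀(108600000) = 80.4 dB SPL.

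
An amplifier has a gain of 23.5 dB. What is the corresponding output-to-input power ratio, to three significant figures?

Power ratio = 10^(dB/10).
10^(23.5/10) = 10^(2.350) = 224.

224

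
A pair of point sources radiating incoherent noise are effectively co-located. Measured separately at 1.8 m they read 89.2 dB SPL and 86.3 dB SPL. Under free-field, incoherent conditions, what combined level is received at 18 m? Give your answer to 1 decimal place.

Combined at 1.8 m: 10·log₁₀(10^(89.2/10)+10^(86.3/10)) = 91.00 dB SPL.
Then apply −20·log₁₀(18/1.8) = -20.00 dB → 71.0 dB SPL.

71.0 dB SPL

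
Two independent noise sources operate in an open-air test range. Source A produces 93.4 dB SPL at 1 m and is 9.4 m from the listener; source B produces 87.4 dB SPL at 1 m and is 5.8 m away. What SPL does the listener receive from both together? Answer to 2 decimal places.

At the listener: L_A = 93.4 − 20·log₁₀(9.4) = 73.937 dB; L_B = 87.4 − 20·log₁₀(5.8) = 72.131 dB.
Combined: 10·log₁₀(10^(73.937/10)+10^(72.131/10)) = 76.14 dB SPL.

76.14 dB SPL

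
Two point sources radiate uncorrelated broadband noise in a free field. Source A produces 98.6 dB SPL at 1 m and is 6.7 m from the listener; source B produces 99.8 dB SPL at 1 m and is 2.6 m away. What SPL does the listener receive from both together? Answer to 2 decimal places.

At the listener: L_A = 98.6 − 20·log₁₀(6.7) = 82.079 dB; L_B = 99.8 − 20·log₁₀(2.6) = 91.501 dB.
Combined: 10·log₁₀(10^(82.079/10)+10^(91.501/10)) = 91.97 dB SPL.

91.97 dB SPL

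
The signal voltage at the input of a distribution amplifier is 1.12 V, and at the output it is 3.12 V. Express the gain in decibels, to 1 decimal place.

Voltage is an amplitude quantity, so gain = 20·log₁₀(V_out/V_in).
20·log₁₀(3.12/1.12) = 20·log₁₀(2.786) = 8.9 dB.

8.9 dB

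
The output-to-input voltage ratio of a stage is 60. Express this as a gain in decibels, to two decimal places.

35.56 dB

Voltage ratio → dB uses the 20·log₁₀ form:
20·log₁₀(60) = 35.56 dB.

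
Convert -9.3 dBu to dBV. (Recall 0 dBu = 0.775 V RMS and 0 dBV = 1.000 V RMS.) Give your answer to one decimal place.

-11.5 dBV

The offset between the scales is 20·log₁₀(0.775/1.000) = −2.214 dB.
So dBV = -9.3 − 2.214 = -11.5 dBV.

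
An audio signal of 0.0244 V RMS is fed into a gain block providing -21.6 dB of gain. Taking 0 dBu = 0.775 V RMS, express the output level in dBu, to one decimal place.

Input level: 20·log₁₀(0.0244/0.775) = -30.04 dBu.
Output: -30.04 − 21.6 = -51.6 dBu.

-51.6 dBu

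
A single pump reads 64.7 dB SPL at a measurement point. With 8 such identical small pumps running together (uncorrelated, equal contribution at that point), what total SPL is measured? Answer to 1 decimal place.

8 equal incoherent sources raise the level by 10·log₁₀(8) = 9.03 dB.
L_total = 64.7 + 9.03 = 73.7 dB SPL.

73.7 dB SPL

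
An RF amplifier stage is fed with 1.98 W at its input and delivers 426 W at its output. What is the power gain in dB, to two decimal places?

23.33 dB

Power ratio → dB uses the 10·log₁₀ form:
10·log₁₀(426/1.98) = 10·log₁₀(215.2) = 23.33 dB.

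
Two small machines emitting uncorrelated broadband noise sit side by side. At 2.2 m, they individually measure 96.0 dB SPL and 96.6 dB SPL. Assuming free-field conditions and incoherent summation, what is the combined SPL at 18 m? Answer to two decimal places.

Combined at 2.2 m: 10·log₁₀(10^(96.0/10)+10^(96.6/10)) = 99.321 dB SPL.
Then apply −20·log₁₀(18/2.2) = -18.257 dB → 81.06 dB SPL.

81.06 dB SPL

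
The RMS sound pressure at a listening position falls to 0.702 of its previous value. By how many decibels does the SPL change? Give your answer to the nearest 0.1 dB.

SPL change from a pressure ratio uses the 20·log₁₀ form:
20·log₁₀(0.702) = -3.1 dB.

-3.1 dB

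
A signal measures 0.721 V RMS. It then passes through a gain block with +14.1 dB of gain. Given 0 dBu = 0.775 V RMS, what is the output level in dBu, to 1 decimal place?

Input level: 20·log₁₀(0.721/0.775) = -0.63 dBu.
Output: -0.63 + 14.1 = +13.5 dBu.

+13.5 dBu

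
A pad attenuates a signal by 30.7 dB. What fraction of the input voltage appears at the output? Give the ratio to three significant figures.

Voltage ratio = 10^(dB/20).
10^(-30.7/20) = 10^(-1.535) = 0.0292.

0.0292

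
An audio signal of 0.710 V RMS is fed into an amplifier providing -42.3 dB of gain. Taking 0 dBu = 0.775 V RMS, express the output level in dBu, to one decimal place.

Input level: 20·log₁₀(0.710/0.775) = -0.76 dBu.
Output: -0.76 − 42.3 = -43.1 dBu.

-43.1 dBu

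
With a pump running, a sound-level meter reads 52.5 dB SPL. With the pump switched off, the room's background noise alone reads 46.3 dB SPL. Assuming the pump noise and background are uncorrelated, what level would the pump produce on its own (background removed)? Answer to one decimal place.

51.3 dB SPL

Background correction is a power subtraction:
L_src = 10·log₁₀(10^(52.5/10) − 10^(46.3/10)) = 10·log₁₀(135200) = 51.3 dB SPL.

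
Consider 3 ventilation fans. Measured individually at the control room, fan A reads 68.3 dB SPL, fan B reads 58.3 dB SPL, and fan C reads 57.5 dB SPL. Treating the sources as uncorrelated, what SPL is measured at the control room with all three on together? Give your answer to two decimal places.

69.03 dB SPL

Incoherent sources sum as intensities:
L_total = 10·log₁₀(10^(68.3/10) + 10^(58.3/10) + 10^(57.5/10)) = 10·log₁₀(7999000) = 69.03 dB SPL.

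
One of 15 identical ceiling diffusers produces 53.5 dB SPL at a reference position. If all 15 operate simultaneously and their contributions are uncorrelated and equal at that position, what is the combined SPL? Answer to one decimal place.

15 equal incoherent sources raise the level by 10·log₁₀(15) = 11.76 dB.
L_total = 53.5 + 11.76 = 65.3 dB SPL.

65.3 dB SPL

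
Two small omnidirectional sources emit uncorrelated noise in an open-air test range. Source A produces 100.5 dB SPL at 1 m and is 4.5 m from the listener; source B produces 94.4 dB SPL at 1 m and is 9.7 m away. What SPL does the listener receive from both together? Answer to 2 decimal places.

87.66 dB SPL

At the listener: L_A = 100.5 − 20·log₁₀(4.5) = 87.436 dB; L_B = 94.4 − 20·log₁₀(9.7) = 74.665 dB.
Combined: 10·log₁₀(10^(87.436/10)+10^(74.665/10)) = 87.66 dB SPL.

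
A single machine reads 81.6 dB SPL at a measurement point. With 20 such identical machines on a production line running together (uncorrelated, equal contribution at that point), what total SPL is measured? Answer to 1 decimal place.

20 equal incoherent sources raise the level by 10·log₁₀(20) = 13.01 dB.
L_total = 81.6 + 13.01 = 94.6 dB SPL.

94.6 dB SPL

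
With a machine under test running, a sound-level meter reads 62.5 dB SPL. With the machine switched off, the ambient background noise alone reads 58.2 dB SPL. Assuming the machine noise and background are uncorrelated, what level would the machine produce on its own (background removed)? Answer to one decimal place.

60.5 dB SPL

Subtract intensities: L_src = 10·log₁₀(10^(L_total/10) − 10^(L_bg/10)).
L_src = 10·log₁₀(10^(62.5/10) − 10^(58.2/10)) = 10·log₁₀(1118000) = 60.5 dB SPL.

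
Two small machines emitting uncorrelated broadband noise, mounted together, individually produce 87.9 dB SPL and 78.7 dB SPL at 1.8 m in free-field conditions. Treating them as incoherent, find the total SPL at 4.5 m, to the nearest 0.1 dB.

80.4 dB SPL

Combined at 1.8 m: 10·log₁₀(10^(87.9/10)+10^(78.7/10)) = 88.39 dB SPL.
Then apply −20·log₁₀(4.5/1.8) = -7.96 dB → 80.4 dB SPL.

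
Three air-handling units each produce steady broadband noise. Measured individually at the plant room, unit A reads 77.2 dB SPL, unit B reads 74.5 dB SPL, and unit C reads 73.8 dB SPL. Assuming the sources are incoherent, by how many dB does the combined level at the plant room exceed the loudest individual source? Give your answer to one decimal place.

3.0 dB

Uncorrelated sources add in intensity (power), not in dB.
L_total = 10·log₁₀(10^(77.2/10) + 10^(74.5/10) + 10^(73.8/10)) = 80.20 dB SPL.
Excess over the loudest (77.2 dB): 80.20 − 77.2 = 3.0 dB.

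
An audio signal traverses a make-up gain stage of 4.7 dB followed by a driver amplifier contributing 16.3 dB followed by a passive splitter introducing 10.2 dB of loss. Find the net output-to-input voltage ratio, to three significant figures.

3.47

Net gain = 4.7 + 16.3 + (−10.2) = 10.8 dB.
Voltage ratio = 10^(10.8/20) = 3.47.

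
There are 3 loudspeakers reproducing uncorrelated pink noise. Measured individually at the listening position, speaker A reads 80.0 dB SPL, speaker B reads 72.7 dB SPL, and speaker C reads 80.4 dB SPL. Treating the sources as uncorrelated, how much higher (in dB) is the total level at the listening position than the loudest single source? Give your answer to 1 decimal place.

3.2 dB

Incoherent sources sum as intensities:
L_total = 10·log₁₀(10^(80.0/10) + 10^(72.7/10) + 10^(80.4/10)) = 83.58 dB SPL.
Excess over the loudest (80.4 dB): 83.58 − 80.4 = 3.2 dB.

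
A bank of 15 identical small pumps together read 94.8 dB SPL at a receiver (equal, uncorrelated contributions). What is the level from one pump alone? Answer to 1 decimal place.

15 equal incoherent sources add 10·log₁₀(15) = 11.76 dB over one source.
L_one = 94.8 − 11.76 = 83.0 dB SPL.

83.0 dB SPL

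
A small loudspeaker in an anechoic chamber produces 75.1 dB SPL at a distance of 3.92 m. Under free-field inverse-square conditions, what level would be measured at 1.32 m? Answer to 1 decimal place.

For a point source in a free field, ΔL = −20·log₁₀(d₂/d₁).
ΔL = −20·log₁₀(1.32/3.92) = 9.45 dB, so L₂ = 75.1 + (9.45) = 84.6 dB SPL.

84.6 dB SPL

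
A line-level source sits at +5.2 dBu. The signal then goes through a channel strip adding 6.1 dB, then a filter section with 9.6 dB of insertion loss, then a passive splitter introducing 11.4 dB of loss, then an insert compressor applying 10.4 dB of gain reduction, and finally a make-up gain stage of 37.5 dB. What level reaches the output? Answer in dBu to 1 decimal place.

+17.4 dBu

Cascaded gains and losses add directly in dB.
+5.2 + 6.1 − 9.6 − 11.4 − 10.4 + 37.5 = +17.4 dBu.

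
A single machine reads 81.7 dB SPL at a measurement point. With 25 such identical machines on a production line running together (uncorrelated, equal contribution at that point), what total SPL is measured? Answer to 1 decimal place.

95.7 dB SPL

25 equal incoherent sources raise the level by 10·log₁₀(25) = 13.98 dB.
L_total = 81.7 + 13.98 = 95.7 dB SPL.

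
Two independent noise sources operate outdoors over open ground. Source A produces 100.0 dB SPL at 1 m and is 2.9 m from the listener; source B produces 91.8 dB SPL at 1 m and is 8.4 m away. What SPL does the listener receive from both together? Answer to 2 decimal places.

At the listener: L_A = 100.0 − 20·log₁₀(2.9) = 90.752 dB; L_B = 91.8 − 20·log₁₀(8.4) = 73.314 dB.
Combined: 10·log₁₀(10^(90.752/10)+10^(73.314/10)) = 90.83 dB SPL.

90.83 dB SPL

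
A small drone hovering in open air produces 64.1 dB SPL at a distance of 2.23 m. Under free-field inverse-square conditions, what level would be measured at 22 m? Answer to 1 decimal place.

44.2 dB SPL

For a point source in a free field, ΔL = −20·log₁₀(d₂/d₁).
ΔL = −20·log₁₀(22/2.23) = -19.88 dB, so L₂ = 64.1 + (-19.88) = 44.2 dB SPL.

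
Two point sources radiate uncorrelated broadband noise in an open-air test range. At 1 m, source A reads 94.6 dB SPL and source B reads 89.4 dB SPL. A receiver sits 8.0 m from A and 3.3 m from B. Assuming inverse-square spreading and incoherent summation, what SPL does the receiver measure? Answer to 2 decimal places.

At the listener: L_A = 94.6 − 20·log₁₀(8.0) = 76.538 dB; L_B = 89.4 − 20·log₁₀(3.3) = 79.030 dB.
Combined: 10·log₁₀(10^(76.538/10)+10^(79.030/10)) = 80.97 dB SPL.

80.97 dB SPL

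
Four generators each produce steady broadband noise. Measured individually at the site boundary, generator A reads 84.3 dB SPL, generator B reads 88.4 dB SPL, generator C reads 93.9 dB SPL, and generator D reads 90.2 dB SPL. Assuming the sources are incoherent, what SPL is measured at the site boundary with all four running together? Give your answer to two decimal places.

96.50 dB SPL

Uncorrelated sources add in intensity (power), not in dB.
L_total = 10·log₁₀(10^(84.3/10) + 10^(88.4/10) + 10^(93.9/10) + 10^(90.2/10)) = 10·log₁₀(4463000000) = 96.50 dB SPL.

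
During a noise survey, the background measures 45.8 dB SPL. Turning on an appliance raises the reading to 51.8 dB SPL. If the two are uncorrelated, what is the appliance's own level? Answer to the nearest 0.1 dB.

50.5 dB SPL

Background correction is a power subtraction:
L_src = 10·log₁₀(10^(51.8/10) − 10^(45.8/10)) = 10·log₁₀(113300) = 50.5 dB SPL.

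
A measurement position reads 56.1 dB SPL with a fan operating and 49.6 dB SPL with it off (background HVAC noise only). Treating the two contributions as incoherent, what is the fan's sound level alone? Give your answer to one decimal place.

Remove the background by subtracting linear intensities:
L_src = 10·log₁₀(10^(56.1/10) − 10^(49.6/10)) = 10·log₁₀(316200) = 55.0 dB SPL.

55.0 dB SPL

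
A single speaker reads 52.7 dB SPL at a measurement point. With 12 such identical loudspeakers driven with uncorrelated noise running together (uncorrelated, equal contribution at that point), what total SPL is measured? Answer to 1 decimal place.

63.5 dB SPL

12 equal incoherent sources raise the level by 10·log₁₀(12) = 10.79 dB.
L_total = 52.7 + 10.79 = 63.5 dB SPL.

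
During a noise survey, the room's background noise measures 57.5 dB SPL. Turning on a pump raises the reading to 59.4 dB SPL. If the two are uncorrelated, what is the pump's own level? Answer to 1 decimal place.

Remove the background by subtracting linear intensities:
L_src = 10·log₁₀(10^(59.4/10) − 10^(57.5/10)) = 10·log₁₀(308600) = 54.9 dB SPL.

54.9 dB SPL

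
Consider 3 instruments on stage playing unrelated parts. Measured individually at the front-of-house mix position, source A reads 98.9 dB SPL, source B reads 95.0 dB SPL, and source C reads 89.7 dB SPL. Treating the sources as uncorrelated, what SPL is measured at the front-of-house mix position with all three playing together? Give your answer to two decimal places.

100.74 dB SPL

Add the sources as powers (linear), then convert back to dB:
L_total = 10·log₁₀(10^(98.9/10) + 10^(95.0/10) + 10^(89.7/10)) = 10·log₁₀(11858000000) = 100.74 dB SPL.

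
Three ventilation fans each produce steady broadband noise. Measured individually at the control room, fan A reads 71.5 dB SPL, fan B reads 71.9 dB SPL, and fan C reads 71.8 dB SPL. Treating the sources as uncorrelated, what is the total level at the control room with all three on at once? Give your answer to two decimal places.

76.51 dB SPL

Add the sources as powers (linear), then convert back to dB:
L_total = 10·log₁₀(10^(71.5/10) + 10^(71.9/10) + 10^(71.8/10)) = 10·log₁₀(44750000) = 76.51 dB SPL.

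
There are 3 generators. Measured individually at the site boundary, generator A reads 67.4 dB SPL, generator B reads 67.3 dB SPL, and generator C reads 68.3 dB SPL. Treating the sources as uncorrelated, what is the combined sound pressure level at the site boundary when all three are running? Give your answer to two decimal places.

Uncorrelated sources add in intensity (power), not in dB.
L_total = 10·log₁₀(10^(67.4/10) + 10^(67.3/10) + 10^(68.3/10)) = 10·log₁₀(17630000) = 72.46 dB SPL.

72.46 dB SPL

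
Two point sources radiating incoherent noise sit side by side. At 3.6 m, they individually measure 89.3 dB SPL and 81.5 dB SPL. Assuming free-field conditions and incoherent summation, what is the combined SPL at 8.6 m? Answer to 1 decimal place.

82.4 dB SPL

Combined at 3.6 m: 10·log₁₀(10^(89.3/10)+10^(81.5/10)) = 89.97 dB SPL.
Then apply −20·log₁₀(8.6/3.6) = -7.56 dB → 82.4 dB SPL.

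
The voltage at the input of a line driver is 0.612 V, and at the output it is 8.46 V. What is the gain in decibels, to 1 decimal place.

Voltage ratio → dB uses the 20·log₁₀ form:
20·log₁₀(8.46/0.612) = 20·log₁₀(13.82) = 22.8 dB.

22.8 dB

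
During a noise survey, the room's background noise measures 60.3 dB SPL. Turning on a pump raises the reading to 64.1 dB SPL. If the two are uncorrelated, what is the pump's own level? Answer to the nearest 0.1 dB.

Remove the background by subtracting linear intensities:
L_src = 10·log₁₀(10^(64.1/10) − 10^(60.3/10)) = 10·log₁₀(1499000) = 61.8 dB SPL.

61.8 dB SPL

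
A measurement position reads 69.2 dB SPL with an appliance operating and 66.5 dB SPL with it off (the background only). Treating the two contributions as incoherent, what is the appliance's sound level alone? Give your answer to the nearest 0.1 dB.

Subtract intensities: L_src = 10·log₁₀(10^(L_total/10) − 10^(L_bg/10)).
L_src = 10·log₁₀(10^(69.2/10) − 10^(66.5/10)) = 10·log₁₀(3851000) = 65.9 dB SPL.

65.9 dB SPL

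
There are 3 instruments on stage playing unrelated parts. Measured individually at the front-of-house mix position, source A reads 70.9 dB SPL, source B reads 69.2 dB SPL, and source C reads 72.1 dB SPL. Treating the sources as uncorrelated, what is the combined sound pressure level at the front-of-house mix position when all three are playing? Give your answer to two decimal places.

Uncorrelated sources add in intensity (power), not in dB.
L_total = 10·log₁₀(10^(70.9/10) + 10^(69.2/10) + 10^(72.1/10)) = 10·log₁₀(36840000) = 75.66 dB SPL.

75.66 dB SPL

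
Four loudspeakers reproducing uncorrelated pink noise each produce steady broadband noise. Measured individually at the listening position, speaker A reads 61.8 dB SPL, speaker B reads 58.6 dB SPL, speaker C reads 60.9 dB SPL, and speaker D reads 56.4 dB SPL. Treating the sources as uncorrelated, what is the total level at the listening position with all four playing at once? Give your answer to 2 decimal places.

Uncorrelated sources add in intensity (power), not in dB.
L_total = 10·log₁₀(10^(61.8/10) + 10^(58.6/10) + 10^(60.9/10) + 10^(56.4/10)) = 10·log₁₀(3905000) = 65.92 dB SPL.

65.92 dB SPL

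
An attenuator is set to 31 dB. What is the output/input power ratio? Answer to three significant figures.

0.000794

Power ratio = 10^(dB/10).
10^(-31/10) = 10^(-3.100) = 0.000794.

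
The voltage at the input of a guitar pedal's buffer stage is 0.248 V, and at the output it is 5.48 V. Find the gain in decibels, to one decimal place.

26.9 dB

Voltage is an amplitude quantity, so gain = 20·log₁₀(V_out/V_in).
20·log₁₀(5.48/0.248) = 20·log₁₀(22.10) = 26.9 dB.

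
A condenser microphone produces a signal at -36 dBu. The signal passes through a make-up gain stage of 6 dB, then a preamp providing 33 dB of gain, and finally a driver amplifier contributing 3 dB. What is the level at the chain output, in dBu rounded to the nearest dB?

+6 dBu

In dB, series stages simply add:
-36 + 6 + 33 + 3 = +6 dBu.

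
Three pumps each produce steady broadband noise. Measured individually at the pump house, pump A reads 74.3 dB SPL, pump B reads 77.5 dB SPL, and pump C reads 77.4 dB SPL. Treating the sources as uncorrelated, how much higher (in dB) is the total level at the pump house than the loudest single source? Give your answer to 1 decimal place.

Uncorrelated sources add in intensity (power), not in dB.
L_total = 10·log₁₀(10^(74.3/10) + 10^(77.5/10) + 10^(77.4/10)) = 81.40 dB SPL.
Excess over the loudest (77.5 dB): 81.40 − 77.5 = 3.9 dB.

3.9 dB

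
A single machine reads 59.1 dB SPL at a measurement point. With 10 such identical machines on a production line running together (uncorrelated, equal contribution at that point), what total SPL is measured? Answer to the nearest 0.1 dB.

69.1 dB SPL

10 equal incoherent sources raise the level by 10·log₁₀(10) = 10.00 dB.
L_total = 59.1 + 10.00 = 69.1 dB SPL.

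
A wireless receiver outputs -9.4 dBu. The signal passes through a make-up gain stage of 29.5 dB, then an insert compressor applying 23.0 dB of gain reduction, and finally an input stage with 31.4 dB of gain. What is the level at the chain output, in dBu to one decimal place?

Cascaded gains and losses add directly in dB.
-9.4 + 29.5 − 23.0 + 31.4 = +28.5 dBu.

+28.5 dBu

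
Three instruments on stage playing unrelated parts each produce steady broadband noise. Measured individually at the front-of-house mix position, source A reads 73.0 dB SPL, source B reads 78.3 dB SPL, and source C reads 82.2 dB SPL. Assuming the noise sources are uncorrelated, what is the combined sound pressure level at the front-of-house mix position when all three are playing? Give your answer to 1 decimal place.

Add the sources as powers (linear), then convert back to dB:
L_total = 10·log₁₀(10^(73.0/10) + 10^(78.3/10) + 10^(82.2/10)) = 10·log₁₀(253500000) = 84.0 dB SPL.

84.0 dB SPL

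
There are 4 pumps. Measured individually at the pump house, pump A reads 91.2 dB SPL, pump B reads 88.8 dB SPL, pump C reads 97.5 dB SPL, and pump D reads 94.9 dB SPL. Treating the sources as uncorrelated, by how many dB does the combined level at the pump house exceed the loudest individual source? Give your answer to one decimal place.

2.8 dB

Add the sources as powers (linear), then convert back to dB:
L_total = 10·log₁₀(10^(91.2/10) + 10^(88.8/10) + 10^(97.5/10) + 10^(94.9/10)) = 100.33 dB SPL.
Excess over the loudest (97.5 dB): 100.33 − 97.5 = 2.8 dB.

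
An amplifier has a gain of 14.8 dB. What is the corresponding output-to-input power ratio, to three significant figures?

Power ratio = 10^(dB/10).
10^(14.8/10) = 10^(1.480) = 30.2.

30.2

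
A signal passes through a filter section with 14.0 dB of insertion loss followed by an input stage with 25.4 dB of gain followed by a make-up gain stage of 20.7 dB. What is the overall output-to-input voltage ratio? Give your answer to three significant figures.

Net gain = (−14.0) + 25.4 + 20.7 = 32.1 dB.
Voltage ratio = 10^(32.1/20) = 40.3.

40.3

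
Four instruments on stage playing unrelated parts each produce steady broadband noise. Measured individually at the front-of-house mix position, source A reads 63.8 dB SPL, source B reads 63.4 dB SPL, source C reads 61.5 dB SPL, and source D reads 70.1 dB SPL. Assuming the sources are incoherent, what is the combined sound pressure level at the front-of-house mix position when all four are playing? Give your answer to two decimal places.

Incoherent sources sum as intensities:
L_total = 10·log₁₀(10^(63.8/10) + 10^(63.4/10) + 10^(61.5/10) + 10^(70.1/10)) = 10·log₁₀(16230000) = 72.10 dB SPL.

72.10 dB SPL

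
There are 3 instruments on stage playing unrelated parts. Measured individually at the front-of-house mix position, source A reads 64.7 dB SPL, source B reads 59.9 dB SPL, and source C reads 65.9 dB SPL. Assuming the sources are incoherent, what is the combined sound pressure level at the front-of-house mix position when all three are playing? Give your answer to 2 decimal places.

68.93 dB SPL

Uncorrelated sources add in intensity (power), not in dB.
L_total = 10·log₁₀(10^(64.7/10) + 10^(59.9/10) + 10^(65.9/10)) = 10·log₁₀(7819000) = 68.93 dB SPL.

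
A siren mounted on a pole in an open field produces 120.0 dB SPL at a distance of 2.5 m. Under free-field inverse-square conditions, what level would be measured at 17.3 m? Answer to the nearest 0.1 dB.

For a point source in a free field, ΔL = −20·log₁₀(d₂/d₁).
ΔL = −20·log₁₀(17.3/2.5) = -16.80 dB, so L₂ = 120.0 + (-16.80) = 103.2 dB SPL.

103.2 dB SPL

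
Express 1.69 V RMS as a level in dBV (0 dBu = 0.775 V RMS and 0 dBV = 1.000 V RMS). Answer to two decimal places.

dBV = 20·log₁₀(V / 1.000 V).
20·log₁₀(1.69/1.000) = +4.56 dBV.

+4.56 dBV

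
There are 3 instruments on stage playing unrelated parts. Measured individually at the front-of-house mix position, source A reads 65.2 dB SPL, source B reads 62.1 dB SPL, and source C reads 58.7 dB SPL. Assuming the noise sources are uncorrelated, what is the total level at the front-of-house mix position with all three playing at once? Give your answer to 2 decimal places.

Incoherent sources sum as intensities:
L_total = 10·log₁₀(10^(65.2/10) + 10^(62.1/10) + 10^(58.7/10)) = 10·log₁₀(5674000) = 67.54 dB SPL.

67.54 dB SPL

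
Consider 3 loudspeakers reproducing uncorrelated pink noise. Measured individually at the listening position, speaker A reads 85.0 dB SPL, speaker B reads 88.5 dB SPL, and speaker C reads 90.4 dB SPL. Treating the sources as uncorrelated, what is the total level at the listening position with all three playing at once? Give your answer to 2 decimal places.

93.26 dB SPL

Add the sources as powers (linear), then convert back to dB:
L_total = 10·log₁₀(10^(85.0/10) + 10^(88.5/10) + 10^(90.4/10)) = 10·log₁₀(2121000000) = 93.26 dB SPL.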